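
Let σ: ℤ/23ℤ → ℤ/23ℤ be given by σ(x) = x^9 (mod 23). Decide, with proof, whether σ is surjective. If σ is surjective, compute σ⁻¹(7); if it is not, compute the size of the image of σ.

17

Since 23 is prime, the nonzero elements of ℤ/23ℤ form a cyclic group of order 22.
As gcd(9, 22) = 1, raising to the 9th power is a bijection on this group: if u^9 ≡ v^9 then (uv^{−1})^9 = 1, and the only element of order dividing gcd(9, 22) = 1 is 1, so u = v.
With σ(0) = 0 this makes σ injective on all of ℤ/23ℤ, hence bijective (finite equal-size domain and codomain). In particular σ is surjective.
Since σ is surjective, we find the preimage of 7. The inverse of x ↦ x^9 on (ℤ/23ℤ)^× is x ↦ x^5, because 9·5 = 45 = 2·22 + 1 ≡ 1 (mod 22) and x^{22} = 1 for x ≠ 0 (Fermat). So σ⁻¹(7) = 7^5 mod 23.
Repeated squaring mod 23: 7^1 ≡ 7, 7^2 ≡ 7² = 49 ≡ 3, 7^4 ≡ 3² = 9. Since 5 = 4 + 1, 7^5 ≡ 9·7: 9·7 = 63 ≡ 17. So 7^5 ≡ 17 (mod 23).
Hence σ⁻¹(7) = 17.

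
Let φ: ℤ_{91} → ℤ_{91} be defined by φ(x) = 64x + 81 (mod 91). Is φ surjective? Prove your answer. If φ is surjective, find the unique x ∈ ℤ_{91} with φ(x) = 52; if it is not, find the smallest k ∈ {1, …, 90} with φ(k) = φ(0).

55

Since gcd(64, 91) = 1, 64 is invertible modulo 91. Euclid's algorithm: 91 = 1·64 + 27, 64 = 2·27 + 10, 27 = 2·10 + 7, 10 = 1·7 + 3, 7 = 2·3 + 1; back-substituting gives 1 = 64·64 − 45·91, so 64⁻¹ ≡ 64 (mod 91).
Then y ↦ 64(y − 81) is a two-sided inverse to φ, so every y ∈ ℤ_{91} has a preimage.
So φ is surjective.
Since φ is surjective, we find φ⁻¹(52): we need 64x ≡ 52 − 81 ≡ 62 (mod 91). Using 64⁻¹ = 64: x ≡ 64·62 = 3968 = 43·91 + 55, so x = 55.
Check: φ(55) = 64·55 + 81 = 3601 = 39·91 + 52 ≡ 52 (mod 91).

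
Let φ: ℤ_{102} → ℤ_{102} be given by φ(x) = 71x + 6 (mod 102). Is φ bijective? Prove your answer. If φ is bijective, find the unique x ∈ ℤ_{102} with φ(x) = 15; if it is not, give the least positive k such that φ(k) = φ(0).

3

Suppose φ(s) = φ(t) in ℤ_{102}. Then 71s + 6 ≡ 71t + 6 (mod 102), so 71(s − t) ≡ 0 (mod 102).
Since gcd(71, 102) = 1, 71 is invertible modulo 102, therefore s − t ≡ 0 (mod 102), i.e. s = t.
We now compute 71⁻¹ mod 102 explicitly. Euclid's algorithm: 102 = 1·71 + 31, 71 = 2·31 + 9, 31 = 3·9 + 4, 9 = 2·4 + 1; back-substituting gives 1 = 23·71 − 16·102, so 71⁻¹ ≡ 23 (mod 102).
Then y ↦ 23(y − 6) is a two-sided inverse to φ, so every y ∈ ℤ_{102} has a preimage.
Therefore φ is bijective.
Since φ is bijective, we compute φ⁻¹(15): solve 71x + 6 ≡ 15 (mod 102), i.e. 71x ≡ 9 (mod 102).
Multiplying by 71⁻¹ = 23 gives x ≡ 23·9 = 207 = 2·102 + 3 ≡ 3 (mod 102).
Check: φ(3) = 71·3 + 6 = 219 = 2·102 + 15 ≡ 15 (mod 102).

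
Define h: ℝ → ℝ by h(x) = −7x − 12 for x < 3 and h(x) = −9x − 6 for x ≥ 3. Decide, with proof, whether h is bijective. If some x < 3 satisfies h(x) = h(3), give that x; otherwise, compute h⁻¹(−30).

18/7

Both pieces are strictly decreasing (slopes −7 and −9), so each is injective on its own interval.
The left piece maps (−∞, 3) onto (−33, ∞); the right piece maps [3, ∞) onto (−∞, −33].
Since −33 = −33, the images partition ℝ: h is injective and surjective, hence bijective.
Because the two images are disjoint, no x < 3 has h(x) = h(3), so we compute h⁻¹(−30): −30 lies in (−33, ∞), so solve −7x − 12 = −30: x = (−30 + 12)/(−7) = 18/7.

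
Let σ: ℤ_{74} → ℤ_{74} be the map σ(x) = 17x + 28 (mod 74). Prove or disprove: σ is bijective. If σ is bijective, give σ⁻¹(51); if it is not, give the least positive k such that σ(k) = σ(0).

Recall that σ is injective if σ(x_1) = σ(x_2) implies x_1 = x_2.
Suppose σ(x_1) = σ(x_2) in ℤ_{74}. Then 17x_1 + 28 ≡ 17x_2 + 28 (mod 74), thus 17(x_1 − x_2) ≡ 0 (mod 74).
Since gcd(17, 74) = 1, 17 is invertible modulo 74, hence x_1 − x_2 ≡ 0 (mod 74), i.e. x_1 = x_2.
We now compute 17⁻¹ mod 74 explicitly. Euclid's algorithm: 74 = 4·17 + 6, 17 = 2·6 + 5, 6 = 1·5 + 1; back-substituting gives 1 = 61·17 − 14·74, so 17⁻¹ ≡ 61 (mod 74).
For any y ∈ ℤ_{74}, x = 61(y − 28) mod 74 satisfies σ(x) = 17·61(y − 28) + 28 ≡ y (since 17·61 ≡ 1 mod 74). So every y has a preimage.
So σ is bijective.
Since σ is bijective, we compute σ⁻¹(51): solve 17x + 28 ≡ 51 (mod 74), i.e. 17x ≡ 23 (mod 74).
Multiplying by 17⁻¹ = 61 gives x ≡ 61·23 = 1403 = 18·74 + 71 ≡ 71 (mod 74).
Check: σ(71) = 17·71 + 28 = 1235 = 16·74 + 51 ≡ 51 (mod 74).

71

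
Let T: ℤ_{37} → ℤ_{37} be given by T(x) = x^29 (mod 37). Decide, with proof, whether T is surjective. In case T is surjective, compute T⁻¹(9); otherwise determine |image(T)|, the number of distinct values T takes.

34

Since 37 is prime, the nonzero elements of ℤ_{37} form a cyclic group of order 36.
As gcd(29, 36) = 1, raising to the 29th power is a bijection on this group: if u^29 ≡ v^29 then (uv^{−1})^29 = 1, and the only element of order dividing gcd(29, 36) = 1 is 1, so u = v.
With T(0) = 0 this makes T injective on all of ℤ_{37}, hence bijective (finite equal-size domain and codomain). In particular T is surjective.
Since T is surjective, we find the preimage of 9. The inverse of x ↦ x^29 on (ℤ_{37})^× is x ↦ x^5, because 29·5 = 145 = 4·36 + 1 ≡ 1 (mod 36) and x^{36} = 1 for x ≠ 0 (Fermat). So T⁻¹(9) = 9^5 mod 37.
Repeated squaring mod 37: 9^1 ≡ 9, 9^2 ≡ 9² = 81 ≡ 7, 9^4 ≡ 7² = 49 ≡ 12. Since 5 = 4 + 1, 9^5 ≡ 12·9: 12·9 = 108 ≡ 34. So 9^5 ≡ 34 (mod 37).
Hence T⁻¹(9) = 34.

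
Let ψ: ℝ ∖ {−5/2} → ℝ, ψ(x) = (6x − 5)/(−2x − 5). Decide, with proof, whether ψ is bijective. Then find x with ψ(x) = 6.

If ψ(x) = −3, cross-multiplying gives −2(6x − 5) = 6(−2x − 5), which simplifies to 10 = −30 — false.  So −3 has no preimage and ψ is not surjective.
Therefore ψ is not bijective.
Solving ψ(x) = 6: cross-multiplying gives 6x − 5 = 6(−2x − 5), which rearranges to 18x = −25, so x = −25/18.

-25/18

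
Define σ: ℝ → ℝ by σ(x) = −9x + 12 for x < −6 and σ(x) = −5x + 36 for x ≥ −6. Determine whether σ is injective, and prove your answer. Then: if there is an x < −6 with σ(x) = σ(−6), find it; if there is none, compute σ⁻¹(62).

-26/5

Both pieces are strictly decreasing (slopes −9 and −5), so each is injective on its own interval.
The left piece maps (−∞, −6) onto (66, ∞); the right piece maps [−6, ∞) onto (−∞, 66].
These images are disjoint, so no value is attained by both pieces. Hence σ is injective.
Because the two images are disjoint, no x < −6 has σ(x) = σ(−6), so we compute σ⁻¹(62): 62 lies in (−∞, 66], so solve −5x + 36 = 62: x = (62 − 36)/(−5) = −26/5.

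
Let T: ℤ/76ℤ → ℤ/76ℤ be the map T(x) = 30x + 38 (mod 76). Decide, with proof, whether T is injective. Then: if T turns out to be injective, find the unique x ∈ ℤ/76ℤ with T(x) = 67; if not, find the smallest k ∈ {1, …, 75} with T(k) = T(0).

We have gcd(30, 76) = 2 > 1. Taking a = 0 and b = 38: T(0) = 38 and T(38) = 30·38 + 38 = 1178 ≡ 38 (mod 76).
So T(0) = T(38) while 0 ≠ 38, therefore T is not injective.
Since T is not injective, we find the least positive k with T(k) = T(0): this means 30k ≡ 0 (mod 76), i.e. 76 ∣ 30k. Since gcd(30, 76) = 2, dividing through by 2 this holds exactly when 38 ∣ 15k, and as gcd(15, 38) = 1, exactly when 38 ∣ k.
The smallest positive such k is 38.

38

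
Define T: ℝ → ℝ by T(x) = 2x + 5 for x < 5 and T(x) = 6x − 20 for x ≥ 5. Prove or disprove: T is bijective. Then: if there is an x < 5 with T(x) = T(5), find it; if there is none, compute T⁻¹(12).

Both pieces are strictly increasing (slopes 2 and 6), so each is injective on its own interval.
The left piece maps (−∞, 5) onto (−∞, 15); the right piece maps [5, ∞) onto [10, ∞).
These images overlap. In particular T(5) = 10 (right piece), and solving 2x + 5 = 10 on the left piece gives x = 5/2 < 5.
So T(5/2) = T(5) with 5/2 ≠ 5, and T is not injective, hence not bijective. This x = 5/2 is the requested value below 5.

5/2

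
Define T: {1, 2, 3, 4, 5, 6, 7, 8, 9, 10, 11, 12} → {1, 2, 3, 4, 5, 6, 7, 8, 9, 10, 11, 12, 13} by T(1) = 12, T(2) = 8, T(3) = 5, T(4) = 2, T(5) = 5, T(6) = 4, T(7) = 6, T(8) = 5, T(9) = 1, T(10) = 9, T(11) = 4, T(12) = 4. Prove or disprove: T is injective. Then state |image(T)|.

8

T(3) = 5 = T(5) with 3 ≠ 5, so T is not injective.
The image of T is {1, 2, 4, 5, 6, 8, 9, 12}, which has 8 elements.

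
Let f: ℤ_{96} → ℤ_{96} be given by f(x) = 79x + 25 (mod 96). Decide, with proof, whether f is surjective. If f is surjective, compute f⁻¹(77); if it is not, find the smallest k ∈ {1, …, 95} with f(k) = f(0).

Recall that f is surjective if every y in the codomain equals f(x) for some x in the domain.
Since gcd(79, 96) = 1, 79 is invertible modulo 96. Euclid's algorithm: 96 = 1·79 + 17, 79 = 4·17 + 11, 17 = 1·11 + 6, 11 = 1·6 + 5, 6 = 1·5 + 1; back-substituting gives 1 = 79·79 − 65·96, so 79⁻¹ ≡ 79 (mod 96).
Then y ↦ 79(y − 25) is a two-sided inverse to f, so every y ∈ ℤ_{96} has a preimage.
Hence f is surjective.
Since f is surjective, we find f⁻¹(77): we need 79x ≡ 77 − 25 ≡ 52 (mod 96). Using 79⁻¹ = 79: x ≡ 79·52 = 4108 = 42·96 + 76, so x = 76.
Check: f(76) = 79·76 + 25 = 6029 = 62·96 + 77 ≡ 77 (mod 96).

76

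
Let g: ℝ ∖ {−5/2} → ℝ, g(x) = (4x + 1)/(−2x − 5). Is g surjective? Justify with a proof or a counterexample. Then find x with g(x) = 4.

-7/4

If g(x) = −2, cross-multiplying gives −2(4x + 1) = 4(−2x − 5), which simplifies to −2 = −20 — false.  So −2 has no preimage and g is not surjective.
Solving g(x) = 4: cross-multiplying gives 4x + 1 = 4(−2x − 5), which rearranges to 12x = −21, so x = −7/4.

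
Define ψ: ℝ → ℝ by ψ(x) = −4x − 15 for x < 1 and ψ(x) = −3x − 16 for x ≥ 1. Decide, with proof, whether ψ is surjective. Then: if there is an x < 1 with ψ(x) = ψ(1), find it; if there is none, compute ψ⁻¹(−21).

5/3

Both pieces are strictly decreasing (slopes −4 and −3), so each is injective on its own interval.
The left piece maps (−∞, 1) onto (−19, ∞); the right piece maps [1, ∞) onto (−∞, −19].
These images together cover ℝ, so ψ is surjective.
Because the two images are disjoint, no x < 1 has ψ(x) = ψ(1), so we compute ψ⁻¹(−21): −21 lies in (−∞, −19], so solve −3x − 16 = −21: x = (−21 + 16)/(−3) = 5/3.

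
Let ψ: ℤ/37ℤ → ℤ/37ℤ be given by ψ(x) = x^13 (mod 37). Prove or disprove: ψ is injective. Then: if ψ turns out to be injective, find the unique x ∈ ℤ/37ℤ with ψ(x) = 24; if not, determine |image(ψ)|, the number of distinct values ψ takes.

Since 37 is prime, the nonzero elements of ℤ/37ℤ form a cyclic group of order 36.
As gcd(13, 36) = 1, raising to the 13th power is a bijection on this group: if s^13 ≡ t^13 then (st^{−1})^13 = 1, and the only element of order dividing gcd(13, 36) = 1 is 1, so s = t.
With ψ(0) = 0 this makes ψ injective on all of ℤ/37ℤ, hence bijective (finite equal-size domain and codomain). In particular ψ is injective.
Since ψ is injective, we find the preimage of 24. The inverse of x ↦ x^13 on (ℤ/37ℤ)^× is x ↦ x^25, because 13·25 = 325 = 9·36 + 1 ≡ 1 (mod 36) and x^{36} = 1 for x ≠ 0 (Fermat). So ψ⁻¹(24) = 24^25 mod 37.
Repeated squaring mod 37: 24^1 ≡ 24, 24^2 ≡ 24² = 576 ≡ 21, 24^4 ≡ 21² = 441 ≡ 34, 24^8 ≡ 34² = 1156 ≡ 9, 24^16 ≡ 9² = 81 ≡ 7. Since 25 = 16 + 8 + 1, 24^25 ≡ 7·9·24: 7·9 = 63 ≡ 26, then 26·24 = 624 ≡ 32. So 24^25 ≡ 32 (mod 37).
Hence ψ⁻¹(24) = 32.

32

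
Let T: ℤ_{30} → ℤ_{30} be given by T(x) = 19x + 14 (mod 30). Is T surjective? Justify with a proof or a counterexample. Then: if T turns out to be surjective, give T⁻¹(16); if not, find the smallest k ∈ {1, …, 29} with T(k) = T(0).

8

Since gcd(19, 30) = 1, 19 is invertible modulo 30. Euclid's algorithm: 30 = 1·19 + 11, 19 = 1·11 + 8, 11 = 1·8 + 3, 8 = 2·3 + 2, 3 = 1·2 + 1; back-substituting gives 1 = 19·19 − 12·30, so 19⁻¹ ≡ 19 (mod 30).
For any y ∈ ℤ_{30}, x = 19(y − 14) mod 30 satisfies T(x) = 19·19(y − 14) + 14 ≡ y (since 19·19 ≡ 1 mod 30). So every y has a preimage.
Thus T is surjective.
Since T is surjective, we compute T⁻¹(16): solve 19x + 14 ≡ 16 (mod 30), i.e. 19x ≡ 2 (mod 30).
Multiplying by 19⁻¹ = 19 gives x ≡ 19·2 = 38 = 1·30 + 8 ≡ 8 (mod 30).
Check: T(8) = 19·8 + 14 = 166 = 5·30 + 16 ≡ 16 (mod 30).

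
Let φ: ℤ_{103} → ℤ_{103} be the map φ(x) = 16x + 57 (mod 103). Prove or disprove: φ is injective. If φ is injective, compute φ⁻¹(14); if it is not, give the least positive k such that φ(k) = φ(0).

81

By definition, φ is injective when φ(x_1) = φ(x_2) forces x_1 = x_2.
Suppose φ(x_1) = φ(x_2) in ℤ_{103}. Then 16x_1 + 57 ≡ 16x_2 + 57 (mod 103), hence 16(x_1 − x_2) ≡ 0 (mod 103).
Since gcd(16, 103) = 1, 16 is invertible modulo 103, hence x_1 − x_2 ≡ 0 (mod 103), i.e. x_1 = x_2.
So φ is injective.
We now compute 16⁻¹ mod 103 explicitly. Euclid's algorithm: 103 = 6·16 + 7, 16 = 2·7 + 2, 7 = 3·2 + 1; back-substituting gives 1 = 58·16 − 9·103, so 16⁻¹ ≡ 58 (mod 103).
Since φ is injective, we find φ⁻¹(14): we need 16x ≡ 14 − 57 ≡ 60 (mod 103). Using 16⁻¹ = 58: x ≡ 58·60 = 3480 = 33·103 + 81, so x = 81.
Check: φ(81) = 16·81 + 57 = 1353 = 13·103 + 14 ≡ 14 (mod 103).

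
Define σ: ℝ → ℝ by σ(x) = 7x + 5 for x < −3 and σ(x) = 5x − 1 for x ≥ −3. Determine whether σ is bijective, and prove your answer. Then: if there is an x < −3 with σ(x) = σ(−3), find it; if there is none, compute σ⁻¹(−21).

Both pieces are strictly increasing (slopes 7 and 5), so each is injective on its own interval.
The left piece maps (−∞, −3) onto (−∞, −16); the right piece maps [−3, ∞) onto [−16, ∞).
Since −16 = −16, the images partition ℝ: σ is injective and surjective, hence bijective.
Because the two images are disjoint, no x < −3 has σ(x) = σ(−3), so we compute σ⁻¹(−21): −21 lies in (−∞, −16), so solve 7x + 5 = −21: x = (−21 − 5)/7 = −26/7.

-26/7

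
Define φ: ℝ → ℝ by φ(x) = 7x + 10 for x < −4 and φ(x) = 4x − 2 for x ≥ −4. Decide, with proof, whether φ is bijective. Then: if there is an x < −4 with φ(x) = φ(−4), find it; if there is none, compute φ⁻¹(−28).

Both pieces are strictly increasing (slopes 7 and 4), so each is injective on its own interval.
The left piece maps (−∞, −4) onto (−∞, −18); the right piece maps [−4, ∞) onto [−18, ∞).
Since −18 = −18, the images partition ℝ: φ is injective and surjective, hence bijective.
Because the two images are disjoint, no x < −4 has φ(x) = φ(−4), so we compute φ⁻¹(−28): −28 lies in (−∞, −18), so solve 7x + 10 = −28: x = (−28 − 10)/7 = −38/7.

-38/7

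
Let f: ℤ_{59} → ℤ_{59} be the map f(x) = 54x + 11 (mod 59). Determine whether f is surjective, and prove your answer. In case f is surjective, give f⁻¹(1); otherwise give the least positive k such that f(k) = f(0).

2

Since gcd(54, 59) = 1, 54 is invertible modulo 59. Euclid's algorithm: 59 = 1·54 + 5, 54 = 10·5 + 4, 5 = 1·4 + 1; back-substituting gives 1 = 47·54 − 43·59, so 54⁻¹ ≡ 47 (mod 59).
For any y ∈ ℤ_{59}, x = 47(y − 11) mod 59 satisfies f(x) = 54·47(y − 11) + 11 ≡ y (since 54·47 ≡ 1 mod 59). So every y has a preimage.
Hence f is surjective.
Since f is surjective, we find f⁻¹(1): we need 54x ≡ 1 − 11 ≡ 49 (mod 59). Using 54⁻¹ = 47: x ≡ 47·49 = 2303 = 39·59 + 2, so x = 2.
Check: f(2) = 54·2 + 11 = 119 = 2·59 + 1 ≡ 1 (mod 59).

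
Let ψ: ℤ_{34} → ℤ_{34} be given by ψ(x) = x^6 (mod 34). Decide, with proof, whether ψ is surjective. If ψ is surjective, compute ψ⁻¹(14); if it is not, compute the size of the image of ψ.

ψ(16): Repeated squaring mod 34: 16^1 ≡ 16, 16^2 ≡ 16² = 256 ≡ 18, 16^4 ≡ 18² = 324 ≡ 18. Since 6 = 4 + 2, 16^6 ≡ 18·18: 18·18 = 324 ≡ 18. So 16^6 ≡ 18 (mod 34).
ψ(18): Repeated squaring mod 34: 18^1 ≡ 18, 18^2 ≡ 18² = 324 ≡ 18, 18^4 ≡ 18² = 324 ≡ 18. Since 6 = 4 + 2, 18^6 ≡ 18·18: 18·18 = 324 ≡ 18. So 18^6 ≡ 18 (mod 34).
So ψ(16) = ψ(18) = 18 while 16 ≠ 18, so ψ is not injective.
A non-injective map from the 34-element set ℤ_{34} to itself takes at most 33 distinct values, so it cannot be surjective. Therefore ψ is not surjective.
Since ψ is not surjective, we determine |image(ψ)|. Computing x^6 mod 34 for each x (by repeated squaring, reducing mod 34 at every step), the values ψ(0), ψ(1), …, ψ(33) are: 0, 1, 30, 15, 16, 19, 8, 9, 4, 21, 26, 25, 2, 33, 32, 13, 18, 17, 18, 13, 32, 33, 2, 25, 26, 21, 4, 9, 8, 19, 16, 15, 30, 1.
The distinct values are {0, 1, 2, 4, 8, 9, 13, 15, 16, 17, 18, 19, 21, 25, 26, 30, 32, 33}; there are 18 of them.

18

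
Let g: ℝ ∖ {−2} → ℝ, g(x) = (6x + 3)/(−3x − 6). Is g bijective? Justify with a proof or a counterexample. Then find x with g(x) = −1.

If g(x) = −2, cross-multiplying gives −3(6x + 3) = 6(−3x − 6), which simplifies to −9 = −36 — false.  So −2 has no preimage and g is not surjective.
So g is not bijective.
Solving g(x) = −1: cross-multiplying gives 6x + 3 = −1(−3x − 6), which rearranges to 3x = 3, so x = 1.

1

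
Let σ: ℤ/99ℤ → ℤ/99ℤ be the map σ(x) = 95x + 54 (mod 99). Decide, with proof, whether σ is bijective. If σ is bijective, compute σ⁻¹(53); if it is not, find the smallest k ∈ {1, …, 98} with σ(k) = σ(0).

25

Recall that injectivity means: for all x_1, x_2 in the domain, σ(x_1) = σ(x_2) implies x_1 = x_2.
Suppose σ(x_1) = σ(x_2) in ℤ/99ℤ. Then 95x_1 + 54 ≡ 95x_2 + 54 (mod 99), so 95(x_1 − x_2) ≡ 0 (mod 99).
Since gcd(95, 99) = 1, 95 is invertible modulo 99, hence x_1 − x_2 ≡ 0 (mod 99), i.e. x_1 = x_2.
We now compute 95⁻¹ mod 99 explicitly. Euclid's algorithm: 99 = 1·95 + 4, 95 = 23·4 + 3, 4 = 1·3 + 1; back-substituting gives 1 = 74·95 − 71·99, so 95⁻¹ ≡ 74 (mod 99).
Then y ↦ 74(y − 54) is a two-sided inverse to σ, so every y ∈ ℤ/99ℤ has a preimage.
Therefore σ is bijective.
Since σ is bijective, we find σ⁻¹(53): we need 95x ≡ 53 − 54 ≡ 98 (mod 99). Using 95⁻¹ = 74: x ≡ 74·98 = 7252 = 73·99 + 25, so x = 25.
Check: σ(25) = 95·25 + 54 = 2429 = 24·99 + 53 ≡ 53 (mod 99).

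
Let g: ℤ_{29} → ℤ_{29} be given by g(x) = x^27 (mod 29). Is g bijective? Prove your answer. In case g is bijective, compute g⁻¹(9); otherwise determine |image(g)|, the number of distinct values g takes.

13

Since 29 is prime, the nonzero elements of ℤ_{29} form a cyclic group of order 28.
As gcd(27, 28) = 1, raising to the 27th power is a bijection on this group: if u^27 ≡ v^27 then (uv^{−1})^27 = 1, and the only element of order dividing gcd(27, 28) = 1 is 1, so u = v.
With g(0) = 0 this makes g injective on all of ℤ_{29}, hence bijective (finite equal-size domain and codomain). In particular g is bijective.
Since g is bijective, we find the preimage of 9. The inverse of x ↦ x^27 on (ℤ_{29})^× is x ↦ x^27, because 27·27 = 729 = 26·28 + 1 ≡ 1 (mod 28) and x^{28} = 1 for x ≠ 0 (Fermat). So g⁻¹(9) = 9^27 mod 29.
Repeated squaring mod 29: 9^1 ≡ 9, 9^2 ≡ 9² = 81 ≡ 23, 9^4 ≡ 23² = 529 ≡ 7, 9^8 ≡ 7² = 49 ≡ 20, 9^16 ≡ 20² = 400 ≡ 23. Since 27 = 16 + 8 + 2 + 1, 9^27 ≡ 23·20·23·9: 23·20 = 460 ≡ 25, then 25·23 = 575 ≡ 24, then 24·9 = 216 ≡ 13. So 9^27 ≡ 13 (mod 29).
Hence g⁻¹(9) = 13.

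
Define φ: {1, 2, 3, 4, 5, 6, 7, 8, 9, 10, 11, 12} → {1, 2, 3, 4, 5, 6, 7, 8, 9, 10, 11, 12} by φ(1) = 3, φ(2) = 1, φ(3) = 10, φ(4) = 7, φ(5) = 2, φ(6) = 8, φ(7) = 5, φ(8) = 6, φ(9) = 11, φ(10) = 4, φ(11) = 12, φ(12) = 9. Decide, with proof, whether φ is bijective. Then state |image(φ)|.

The values 3, 1, 10, 7, 2, 8, 5, 6, 11, 4, 12, 9 are a permutation of {1, 2, 3, 4, 5, 6, 7, 8, 9, 10, 11, 12}: each element appears exactly once.
So φ is injective and surjective, hence bijective.
The image of φ is {1, 2, 3, 4, 5, 6, 7, 8, 9, 10, 11, 12}, which has 12 elements.

12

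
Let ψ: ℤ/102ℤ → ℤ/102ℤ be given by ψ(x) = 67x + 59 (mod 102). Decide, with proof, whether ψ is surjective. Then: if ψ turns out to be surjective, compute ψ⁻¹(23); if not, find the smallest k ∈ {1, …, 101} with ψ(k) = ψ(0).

36

By definition, ψ is surjective if every y in the codomain equals ψ(x) for some x in the domain.
Since gcd(67, 102) = 1, 67 is invertible modulo 102. Euclid's algorithm: 102 = 1·67 + 35, 67 = 1·35 + 32, 35 = 1·32 + 3, 32 = 10·3 + 2, 3 = 1·2 + 1; back-substituting gives 1 = 67·67 − 44·102, so 67⁻¹ ≡ 67 (mod 102).
Then y ↦ 67(y − 59) is a two-sided inverse to ψ, so every y ∈ ℤ/102ℤ has a preimage.
So ψ is surjective.
Since ψ is surjective, we find ψ⁻¹(23): we need 67x ≡ 23 − 59 ≡ 66 (mod 102). Using 67⁻¹ = 67: x ≡ 67·66 = 4422 = 43·102 + 36, so x = 36.
Check: ψ(36) = 67·36 + 59 = 2471 = 24·102 + 23 ≡ 23 (mod 102).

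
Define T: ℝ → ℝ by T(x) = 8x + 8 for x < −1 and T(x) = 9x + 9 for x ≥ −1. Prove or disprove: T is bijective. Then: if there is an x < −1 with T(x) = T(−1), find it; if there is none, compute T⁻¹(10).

1/9

Both pieces are strictly increasing (slopes 8 and 9), so each is injective on its own interval.
The left piece maps (−∞, −1) onto (−∞, 0); the right piece maps [−1, ∞) onto [0, ∞).
Since 0 = 0, the images partition ℝ: T is injective and surjective, hence bijective.
Because the two images are disjoint, no x < −1 has T(x) = T(−1), so we compute T⁻¹(10): 10 lies in [0, ∞), so solve 9x + 9 = 10: x = (10 − 9)/9 = 1/9.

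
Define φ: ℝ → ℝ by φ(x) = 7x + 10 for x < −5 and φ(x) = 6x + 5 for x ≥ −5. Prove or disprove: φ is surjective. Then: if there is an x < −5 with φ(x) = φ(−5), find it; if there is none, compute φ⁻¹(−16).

-7/2

Both pieces are strictly increasing (slopes 7 and 6), so each is injective on its own interval.
The left piece maps (−∞, −5) onto (−∞, −25); the right piece maps [−5, ∞) onto [−25, ∞).
These images together cover ℝ, so φ is surjective.
Because the two images are disjoint, no x < −5 has φ(x) = φ(−5), so we compute φ⁻¹(−16): −16 lies in [−25, ∞), so solve 6x + 5 = −16: x = (−16 − 5)/6 = −7/2.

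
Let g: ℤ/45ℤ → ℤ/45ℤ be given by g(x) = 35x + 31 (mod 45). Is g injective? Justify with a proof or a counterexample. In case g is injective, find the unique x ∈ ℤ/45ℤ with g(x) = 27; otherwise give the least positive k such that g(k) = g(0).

9

We have gcd(35, 45) = 5 > 1. Taking u = 0 and v = 9: g(0) = 31 and g(9) = 35·9 + 31 = 346 ≡ 31 (mod 45).
So g(0) = g(9) while 0 ≠ 9, therefore g is not injective.
Since g is not injective, we find the least positive k with g(k) = g(0): this means 35k ≡ 0 (mod 45), i.e. 45 ∣ 35k. Since gcd(35, 45) = 5, dividing through by 5 this holds exactly when 9 ∣ 7k, and as gcd(7, 9) = 1, exactly when 9 ∣ k.
The smallest positive such k is 9.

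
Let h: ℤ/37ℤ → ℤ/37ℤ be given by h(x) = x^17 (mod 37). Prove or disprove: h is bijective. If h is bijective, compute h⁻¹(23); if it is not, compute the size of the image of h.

8

Since 37 is prime, the nonzero elements of ℤ/37ℤ form a cyclic group of order 36.
As gcd(17, 36) = 1, raising to the 17th power is a bijection on this group: if a^17 ≡ b^17 then (ab^{−1})^17 = 1, and the only element of order dividing gcd(17, 36) = 1 is 1, so a = b.
With h(0) = 0 this makes h injective on all of ℤ/37ℤ, hence bijective (finite equal-size domain and codomain). In particular h is bijective.
Since h is bijective, we find the preimage of 23. The inverse of x ↦ x^17 on (ℤ/37ℤ)^× is x ↦ x^17, because 17·17 = 289 = 8·36 + 1 ≡ 1 (mod 36) and x^{36} = 1 for x ≠ 0 (Fermat). So h⁻¹(23) = 23^17 mod 37.
Repeated squaring mod 37: 23^1 ≡ 23, 23^2 ≡ 23² = 529 ≡ 11, 23^4 ≡ 11² = 121 ≡ 10, 23^8 ≡ 10² = 100 ≡ 26, 23^16 ≡ 26² = 676 ≡ 10. Since 17 = 16 + 1, 23^17 ≡ 10·23: 10·23 = 230 ≡ 8. So 23^17 ≡ 8 (mod 37).
Hence h⁻¹(23) = 8.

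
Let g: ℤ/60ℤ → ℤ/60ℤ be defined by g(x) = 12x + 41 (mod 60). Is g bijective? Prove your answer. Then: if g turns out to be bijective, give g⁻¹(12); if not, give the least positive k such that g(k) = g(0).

Recall that g is injective when g(u) = g(v) forces u = v.
We have gcd(12, 60) = 12 > 1. Taking u = 0 and v = 5: g(0) = 41 and g(5) = 12·5 + 41 = 101 ≡ 41 (mod 60).
So g(0) = g(5) while 0 ≠ 5, therefore g is not injective, hence not bijective.
Since g is not bijective, we find the least positive k with g(k) = g(0): this means 12k ≡ 0 (mod 60), i.e. 60 ∣ 12k. Since gcd(12, 60) = 12, dividing through by 12 this holds exactly when 5 ∣ k.
The smallest positive such k is 5.

5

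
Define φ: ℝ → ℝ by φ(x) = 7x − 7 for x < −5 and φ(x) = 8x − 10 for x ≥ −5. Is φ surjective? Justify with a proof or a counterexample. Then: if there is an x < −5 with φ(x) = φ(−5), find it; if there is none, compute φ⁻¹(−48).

Both pieces are strictly increasing (slopes 7 and 8), so each is injective on its own interval.
The left piece maps (−∞, −5) onto (−∞, −42); the right piece maps [−5, ∞) onto [−50, ∞).
The union (−∞, −42) ∪ [−50, ∞) covers ℝ, so φ is surjective.
For the follow-up: the images overlap, so an x < −5 with φ(x) = φ(−5) exists. φ(−5) = −50; solving 7x − 7 = −50 for x < −5 gives x = (−50 + 7)/7 = −43/7.

-43/7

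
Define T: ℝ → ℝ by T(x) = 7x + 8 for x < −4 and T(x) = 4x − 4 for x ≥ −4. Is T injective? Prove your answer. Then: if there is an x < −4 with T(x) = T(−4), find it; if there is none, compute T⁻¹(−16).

Both pieces are strictly increasing (slopes 7 and 4), so each is injective on its own interval.
The left piece maps (−∞, −4) onto (−∞, −20); the right piece maps [−4, ∞) onto [−20, ∞).
These images are disjoint, so no value is attained by both pieces. So T is injective.
Because the two images are disjoint, no x < −4 has T(x) = T(−4), so we compute T⁻¹(−16): −16 lies in [−20, ∞), so solve 4x − 4 = −16: x = (−16 + 4)/4 = −3.

-3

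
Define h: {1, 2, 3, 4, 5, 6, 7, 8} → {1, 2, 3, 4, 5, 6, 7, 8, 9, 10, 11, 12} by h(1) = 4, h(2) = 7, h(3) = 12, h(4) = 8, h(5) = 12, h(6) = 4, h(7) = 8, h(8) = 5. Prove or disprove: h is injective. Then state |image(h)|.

5

h(3) = 12 = h(5) with 3 ≠ 5, so h is not injective.
The image of h is {4, 5, 7, 8, 12}, which has 5 elements.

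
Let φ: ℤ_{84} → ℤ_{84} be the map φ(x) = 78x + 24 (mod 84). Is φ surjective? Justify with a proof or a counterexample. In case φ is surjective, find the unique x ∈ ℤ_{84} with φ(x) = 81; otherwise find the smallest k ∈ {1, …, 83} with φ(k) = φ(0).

14

Since gcd(78, 84) = 6, we have 78x ≡ 0 (mod 6) for all x, so φ(x) ≡ 0 (mod 6).
But 1 ≢ 0 (mod 6), so 1 ∈ ℤ_{84} has no preimage. Therefore φ is not surjective.
Since φ is not surjective, we find the least positive k with φ(k) = φ(0): this means 78k ≡ 0 (mod 84), i.e. 84 ∣ 78k. Since gcd(78, 84) = 6, dividing through by 6 this holds exactly when 14 ∣ 13k, and as gcd(13, 14) = 1, exactly when 14 ∣ k.
The smallest positive such k is 14.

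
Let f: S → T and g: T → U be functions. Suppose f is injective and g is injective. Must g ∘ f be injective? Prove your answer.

Suppose (g ∘ f)(u) = (g ∘ f)(v), i.e. g(f(u)) = g(f(v)).
Since g is injective, f(u) = f(v). Since f is injective, u = v. So g ∘ f is injective.

injective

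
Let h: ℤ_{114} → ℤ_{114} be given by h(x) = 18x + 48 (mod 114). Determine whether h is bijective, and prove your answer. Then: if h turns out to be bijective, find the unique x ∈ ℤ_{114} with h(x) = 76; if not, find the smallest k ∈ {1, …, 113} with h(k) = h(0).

We have gcd(18, 114) = 6 > 1. Taking x_1 = 0 and x_2 = 19: h(0) = 48 and h(19) = 18·19 + 48 = 390 ≡ 48 (mod 114).
So h(0) = h(19) while 0 ≠ 19, thus h is not injective, hence not bijective.
Since h is not bijective, we find the least positive k with h(k) = h(0): this means 18k ≡ 0 (mod 114), i.e. 114 ∣ 18k. Since gcd(18, 114) = 6, dividing through by 6 this holds exactly when 19 ∣ 3k, and as gcd(3, 19) = 1, exactly when 19 ∣ k.
The smallest positive such k is 19.

19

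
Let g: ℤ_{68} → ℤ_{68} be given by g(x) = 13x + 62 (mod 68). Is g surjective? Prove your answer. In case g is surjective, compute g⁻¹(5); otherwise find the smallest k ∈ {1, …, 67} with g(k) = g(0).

Since gcd(13, 68) = 1, 13 is invertible modulo 68. Euclid's algorithm: 68 = 5·13 + 3, 13 = 4·3 + 1; back-substituting gives 1 = 21·13 − 4·68, so 13⁻¹ ≡ 21 (mod 68).
For any y ∈ ℤ_{68}, x = 21(y − 62) mod 68 satisfies g(x) = 13·21(y − 62) + 62 ≡ y (since 13·21 ≡ 1 mod 68). So every y has a preimage.
Thus g is surjective.
Since g is surjective, we compute g⁻¹(5): solve 13x + 62 ≡ 5 (mod 68), i.e. 13x ≡ 11 (mod 68).
Multiplying by 13⁻¹ = 21 gives x ≡ 21·11 = 231 = 3·68 + 27 ≡ 27 (mod 68).
Check: g(27) = 13·27 + 62 = 413 = 6·68 + 5 ≡ 5 (mod 68).

27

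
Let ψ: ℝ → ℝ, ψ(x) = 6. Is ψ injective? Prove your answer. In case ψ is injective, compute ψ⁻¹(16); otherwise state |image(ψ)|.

ψ(0) = 6 = ψ(1) with 0 ≠ 1, so ψ is not injective.
Since ψ is not injective, we state |image(ψ)|: the image of ψ is {6}, which has 1 element.

1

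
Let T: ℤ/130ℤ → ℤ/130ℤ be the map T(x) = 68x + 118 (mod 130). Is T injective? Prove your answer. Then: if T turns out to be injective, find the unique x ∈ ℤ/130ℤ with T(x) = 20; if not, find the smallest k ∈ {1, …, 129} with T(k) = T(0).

We have gcd(68, 130) = 2 > 1. Taking s = 0 and t = 65: T(0) = 118 and T(65) = 68·65 + 118 = 4538 ≡ 118 (mod 130).
So T(0) = T(65) while 0 ≠ 65, so T is not injective.
Since T is not injective, we find the least positive k with T(k) = T(0): this means 68k ≡ 0 (mod 130), i.e. 130 ∣ 68k. Since gcd(68, 130) = 2, dividing through by 2 this holds exactly when 65 ∣ 34k, and as gcd(34, 65) = 1, exactly when 65 ∣ k.
The smallest positive such k is 65.

65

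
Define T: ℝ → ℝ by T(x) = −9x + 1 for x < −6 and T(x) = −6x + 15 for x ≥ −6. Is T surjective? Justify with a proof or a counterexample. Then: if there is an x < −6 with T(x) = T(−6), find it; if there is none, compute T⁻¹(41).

-13/3

Both pieces are strictly decreasing (slopes −9 and −6), so each is injective on its own interval.
The left piece maps (−∞, −6) onto (55, ∞); the right piece maps [−6, ∞) onto (−∞, 51].
The union (55, ∞) ∪ (−∞, 51] omits the interval between 55 and 51; in particular 55 has no preimage. So T is not surjective.
Because the two images are disjoint, no x < −6 has T(x) = T(−6), so we compute T⁻¹(41): 41 lies in (−∞, 51], so solve −6x + 15 = 41: x = (41 − 15)/(−6) = −13/3.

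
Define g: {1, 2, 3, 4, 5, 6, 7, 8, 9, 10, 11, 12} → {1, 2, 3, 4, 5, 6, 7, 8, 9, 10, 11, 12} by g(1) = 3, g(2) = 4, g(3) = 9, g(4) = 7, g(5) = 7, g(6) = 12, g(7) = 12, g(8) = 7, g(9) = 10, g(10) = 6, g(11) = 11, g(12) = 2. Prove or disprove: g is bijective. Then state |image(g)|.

g(4) = 7 = g(5) with 4 ≠ 5, so g is not injective, hence not bijective.
The image of g is {2, 3, 4, 6, 7, 9, 10, 11, 12}, which has 9 elements.

9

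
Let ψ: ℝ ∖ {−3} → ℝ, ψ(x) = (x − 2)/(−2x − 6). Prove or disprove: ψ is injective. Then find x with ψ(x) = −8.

-10/3

Suppose ψ(u) = ψ(v). Cross-multiplying: (u − 2)(−2v − 6) = (v − 2)(−2u − 6).
Expanding both sides and cancelling the symmetric terms leaves −10·(u − v) = 0. Since −10 ≠ 0, u = v. So ψ is injective.
Solving ψ(x) = −8: cross-multiplying gives x − 2 = −8(−2x − 6), which rearranges to −15x = 50, so x = −10/3.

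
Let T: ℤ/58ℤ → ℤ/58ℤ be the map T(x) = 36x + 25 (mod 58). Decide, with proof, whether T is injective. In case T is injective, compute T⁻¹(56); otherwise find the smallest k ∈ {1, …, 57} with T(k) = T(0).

29

Recall that T is injective if T(s) = T(t) implies s = t.
We have gcd(36, 58) = 2 > 1. Taking s = 0 and t = 29: T(0) = 25 and T(29) = 36·29 + 25 = 1069 ≡ 25 (mod 58).
So T(0) = T(29) while 0 ≠ 29, hence T is not injective.
Since T is not injective, we find the least positive k with T(k) = T(0): this means 36k ≡ 0 (mod 58), i.e. 58 ∣ 36k. Since gcd(36, 58) = 2, dividing through by 2 this holds exactly when 29 ∣ 18k, and as gcd(18, 29) = 1, exactly when 29 ∣ k.
The smallest positive such k is 29.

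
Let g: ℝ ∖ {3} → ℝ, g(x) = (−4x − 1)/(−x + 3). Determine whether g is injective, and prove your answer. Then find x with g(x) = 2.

-7/2

Suppose g(x_1) = g(x_2). Cross-multiplying: (−4x_1 − 1)(−x_2 + 3) = (−4x_2 − 1)(−x_1 + 3).
Expanding both sides and cancelling the symmetric terms leaves −13·(x_1 − x_2) = 0. Since −13 ≠ 0, x_1 = x_2. So g is injective.
Solving g(x) = 2: cross-multiplying gives −4x − 1 = 2(−x + 3), which rearranges to −2x = 7, so x = −7/2.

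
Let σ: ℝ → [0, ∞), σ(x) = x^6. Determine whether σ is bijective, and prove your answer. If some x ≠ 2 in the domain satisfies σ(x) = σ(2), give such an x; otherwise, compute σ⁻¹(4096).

-2

σ(2) = 64 = (−2)^6 = σ(−2) (since 6 is even), with 2 ≠ −2. So σ is not injective, hence not bijective.
For the follow-up, such an x exists: taking x = −2 ∈ ℝ gives σ(−2) = 64 = σ(2) with −2 ≠ 2.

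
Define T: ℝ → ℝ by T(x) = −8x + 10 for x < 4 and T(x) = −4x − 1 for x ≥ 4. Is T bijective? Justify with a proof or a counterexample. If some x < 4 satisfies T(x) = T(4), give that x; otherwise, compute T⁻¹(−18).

27/8

Both pieces are strictly decreasing (slopes −8 and −4), so each is injective on its own interval.
The left piece maps (−∞, 4) onto (−22, ∞); the right piece maps [4, ∞) onto (−∞, −17].
These images overlap. In particular T(4) = −17 (right piece), and solving −8x + 10 = −17 on the left piece gives x = 27/8 < 4.
So T(27/8) = T(4) with 27/8 ≠ 4, and T is not injective, hence not bijective. This x = 27/8 is the requested value below 4.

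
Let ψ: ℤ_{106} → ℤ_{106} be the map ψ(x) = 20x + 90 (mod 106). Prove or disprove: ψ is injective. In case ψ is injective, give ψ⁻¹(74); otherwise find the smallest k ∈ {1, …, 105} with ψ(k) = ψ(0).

53

By definition, ψ is injective if ψ(u) = ψ(v) implies u = v.
We have gcd(20, 106) = 2 > 1. Taking u = 0 and v = 53: ψ(0) = 90 and ψ(53) = 20·53 + 90 = 1150 ≡ 90 (mod 106).
So ψ(0) = ψ(53) while 0 ≠ 53, therefore ψ is not injective.
Since ψ is not injective, we find the least positive k with ψ(k) = ψ(0): this means 20k ≡ 0 (mod 106), i.e. 106 ∣ 20k. Since gcd(20, 106) = 2, dividing through by 2 this holds exactly when 53 ∣ 10k, and as gcd(10, 53) = 1, exactly when 53 ∣ k.
The smallest positive such k is 53.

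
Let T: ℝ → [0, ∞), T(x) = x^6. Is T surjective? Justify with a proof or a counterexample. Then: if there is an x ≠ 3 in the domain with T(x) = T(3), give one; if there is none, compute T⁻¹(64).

-3

For any y ∈ [0, ∞), x = y^{1/6} ∈ ℝ satisfies x^6 = y, so T is surjective.
For the follow-up, such an x exists: taking x = −3 ∈ ℝ gives T(−3) = 729 = T(3) with −3 ≠ 3.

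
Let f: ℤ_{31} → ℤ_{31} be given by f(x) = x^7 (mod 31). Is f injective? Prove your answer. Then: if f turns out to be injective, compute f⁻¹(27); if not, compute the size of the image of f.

Since 31 is prime, the nonzero elements of ℤ_{31} form a cyclic group of order 30.
As gcd(7, 30) = 1, raising to the 7th power is a bijection on this group: if x_1^7 ≡ x_2^7 then (x_1x_2^{−1})^7 = 1, and the only element of order dividing gcd(7, 30) = 1 is 1, so x_1 = x_2.
With f(0) = 0 this makes f injective on all of ℤ_{31}, hence bijective (finite equal-size domain and codomain). In particular f is injective.
Since f is injective, we find the preimage of 27. The inverse of x ↦ x^7 on (ℤ_{31})^× is x ↦ x^13, because 7·13 = 91 = 3·30 + 1 ≡ 1 (mod 30) and x^{30} = 1 for x ≠ 0 (Fermat). So f⁻¹(27) = 27^13 mod 31.
Repeated squaring mod 31: 27^1 ≡ 27, 27^2 ≡ 27² = 729 ≡ 16, 27^4 ≡ 16² = 256 ≡ 8, 27^8 ≡ 8² = 64 ≡ 2. Since 13 = 8 + 4 + 1, 27^13 ≡ 2·8·27: 2·8 = 16, then 16·27 = 432 ≡ 29. So 27^13 ≡ 29 (mod 31).
Hence f⁻¹(27) = 29.

29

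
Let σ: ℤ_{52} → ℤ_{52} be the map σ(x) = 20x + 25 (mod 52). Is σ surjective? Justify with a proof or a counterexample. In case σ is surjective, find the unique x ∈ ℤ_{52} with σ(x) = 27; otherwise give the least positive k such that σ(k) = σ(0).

Since gcd(20, 52) = 4, we have 20x ≡ 0 (mod 4) for all x, so σ(x) ≡ 1 (mod 4).
But 0 ≢ 1 (mod 4), so 0 ∈ ℤ_{52} has no preimage. Hence σ is not surjective.
Since σ is not surjective, we find the least positive k with σ(k) = σ(0): this means 20k ≡ 0 (mod 52), i.e. 52 ∣ 20k. Since gcd(20, 52) = 4, dividing through by 4 this holds exactly when 13 ∣ 5k, and as gcd(5, 13) = 1, exactly when 13 ∣ k.
The smallest positive such k is 13.

13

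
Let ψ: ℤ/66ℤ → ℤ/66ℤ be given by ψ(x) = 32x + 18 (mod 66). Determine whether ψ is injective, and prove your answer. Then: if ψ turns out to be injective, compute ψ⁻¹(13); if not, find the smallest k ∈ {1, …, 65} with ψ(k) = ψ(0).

33

Recall that ψ is injective when ψ(a) = ψ(b) forces a = b.
We have gcd(32, 66) = 2 > 1. Taking a = 0 and b = 33: ψ(0) = 18 and ψ(33) = 32·33 + 18 = 1074 ≡ 18 (mod 66).
So ψ(0) = ψ(33) while 0 ≠ 33, so ψ is not injective.
Since ψ is not injective, we find the least positive k with ψ(k) = ψ(0): this means 32k ≡ 0 (mod 66), i.e. 66 ∣ 32k. Since gcd(32, 66) = 2, dividing through by 2 this holds exactly when 33 ∣ 16k, and as gcd(16, 33) = 1, exactly when 33 ∣ k.
The smallest positive such k is 33.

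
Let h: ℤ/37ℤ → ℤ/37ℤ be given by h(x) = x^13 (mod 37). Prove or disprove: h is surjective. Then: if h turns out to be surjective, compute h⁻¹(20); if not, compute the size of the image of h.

Since 37 is prime, the nonzero elements of ℤ/37ℤ form a cyclic group of order 36.
As gcd(13, 36) = 1, raising to the 13th power is a bijection on this group: if x_1^13 ≡ x_2^13 then (x_1x_2^{−1})^13 = 1, and the only element of order dividing gcd(13, 36) = 1 is 1, so x_1 = x_2.
With h(0) = 0 this makes h injective on all of ℤ/37ℤ, hence bijective (finite equal-size domain and codomain). In particular h is surjective.
Since h is surjective, we find the preimage of 20. The inverse of x ↦ x^13 on (ℤ/37ℤ)^× is x ↦ x^25, because 13·25 = 325 = 9·36 + 1 ≡ 1 (mod 36) and x^{36} = 1 for x ≠ 0 (Fermat). So h⁻¹(20) = 20^25 mod 37.
Repeated squaring mod 37: 20^1 ≡ 20, 20^2 ≡ 20² = 400 ≡ 30, 20^4 ≡ 30² = 900 ≡ 12, 20^8 ≡ 12² = 144 ≡ 33, 20^16 ≡ 33² = 1089 ≡ 16. Since 25 = 16 + 8 + 1, 20^25 ≡ 16·33·20: 16·33 = 528 ≡ 10, then 10·20 = 200 ≡ 15. So 20^25 ≡ 15 (mod 37).
Hence h⁻¹(20) = 15.

15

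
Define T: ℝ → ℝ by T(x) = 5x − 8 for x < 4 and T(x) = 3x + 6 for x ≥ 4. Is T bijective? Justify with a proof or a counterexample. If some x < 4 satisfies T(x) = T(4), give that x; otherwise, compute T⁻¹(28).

22/3

Both pieces are strictly increasing (slopes 5 and 3), so each is injective on its own interval.
The left piece maps (−∞, 4) onto (−∞, 12); the right piece maps [4, ∞) onto [18, ∞).
The images leave a gap (12 has no preimage), so T is not surjective, hence not bijective.
Because the two images are disjoint, no x < 4 has T(x) = T(4), so we compute T⁻¹(28): 28 lies in [18, ∞), so solve 3x + 6 = 28: x = (28 − 6)/3 = 22/3.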